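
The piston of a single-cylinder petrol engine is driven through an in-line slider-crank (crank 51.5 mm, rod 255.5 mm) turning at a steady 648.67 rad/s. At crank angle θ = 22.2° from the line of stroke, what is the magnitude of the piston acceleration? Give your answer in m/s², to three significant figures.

23200

ω = 648.7 rad/s
x(θ) = r cosθ + √(L² − r² sin²θ); with ω constant, a = ω²·d²x/dθ².
d²x/dθ² = −r cosθ − r²(cos2θ)/√u − r⁴ sin²2θ/(4u^{3/2}),  u = L² − r² sin²θ = 0.0649016 m².
Substituting r = 0.0515 m, L = 0.2555 m, θ = 22.2°: d²x/dθ² = -0.055173 m.
a = ω²·d²x/dθ² = (648.7)²·(-0.055173) = -23215 m/s²;  |a| = 23215 m/s².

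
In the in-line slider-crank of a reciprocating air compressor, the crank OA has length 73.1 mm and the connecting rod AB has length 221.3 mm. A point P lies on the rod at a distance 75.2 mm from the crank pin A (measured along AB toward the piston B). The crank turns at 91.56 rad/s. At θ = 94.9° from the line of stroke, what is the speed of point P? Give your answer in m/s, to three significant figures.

6.61

ω = 91.56 rad/s.  Crank-pin speed |V_A| = rω = 6.693 m/s, perpendicular to OA.
Rod angle: sinφ = −(r/L) sinθ ⇒ φ = -19.215°; ω_rod = −rω cosθ/√(L²−r²sin²θ) = +2.7358 rad/s.
V_P = V_A + ω_rod × AP, with AP = 0.0752 m along the rod.
Components: V_Px = −rω sinθ − a·ω_rod·sinφ = -6.6009 m/s;  V_Py = rω cosθ + a·ω_rod·cosφ = -0.37743 m/s.
|V_P| = √(V_Px² + V_Py²) = 6.6116 m/s.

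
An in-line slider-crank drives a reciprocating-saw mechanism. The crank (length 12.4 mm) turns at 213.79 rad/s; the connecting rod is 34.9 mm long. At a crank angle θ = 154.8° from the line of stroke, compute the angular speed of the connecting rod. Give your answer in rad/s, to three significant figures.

69.5

ω = 213.8 rad/s
The rod makes angle φ with the slider axis where L sinφ = r sinθ; differentiating, L cosφ·φ̇ = r ω cosθ.
L cosφ = √(L² − r² sin²θ) = 0.034498 m.
|ω_rod| = r ω |cosθ| / √(L² − r² sin²θ) = 0.0124·213.8·0.90483/0.034498 = 69.531 rad/s.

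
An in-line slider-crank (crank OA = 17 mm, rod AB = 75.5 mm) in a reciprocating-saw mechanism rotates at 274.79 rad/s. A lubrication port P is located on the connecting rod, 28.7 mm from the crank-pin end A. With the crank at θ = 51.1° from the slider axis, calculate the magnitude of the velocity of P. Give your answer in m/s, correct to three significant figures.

ω = 274.8 rad/s.  Crank-pin speed |V_A| = rω = 4.6714 m/s, perpendicular to OA.
Rod angle: sinφ = −(r/L) sinθ ⇒ φ = -10.092°; ω_rod = −rω cosθ/√(L²−r²sin²θ) = -39.465 rad/s.
V_P = V_A + ω_rod × AP, with AP = 0.0287 m along the rod.
Components: V_Px = −rω sinθ − a·ω_rod·sinφ = -3.834 m/s;  V_Py = rω cosθ + a·ω_rod·cosφ = +1.8184 m/s.
|V_P| = √(V_Px² + V_Py²) = 4.2433 m/s.

4.24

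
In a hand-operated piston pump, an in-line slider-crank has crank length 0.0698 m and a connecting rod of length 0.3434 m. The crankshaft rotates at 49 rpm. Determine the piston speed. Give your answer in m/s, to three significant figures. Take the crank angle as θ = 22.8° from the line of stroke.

0.165

ω = 2π·49/60 = 5.131 rad/s
For an in-line slider-crank, x = r cosθ + √(L² − r² sin²θ), so v = −rω sinθ·[1 + r cosθ/√(L² − r² sin²θ)].
With r = 0.0698 m, L = 0.3434 m, θ = 22.8°: √(L² − r² sin²θ) = 0.34233 m.
v = −0.0698·5.131·0.38752·[1 + 0.0698·0.92186/0.34233] = -0.16488 m/s.
|v| = 0.16488 m/s.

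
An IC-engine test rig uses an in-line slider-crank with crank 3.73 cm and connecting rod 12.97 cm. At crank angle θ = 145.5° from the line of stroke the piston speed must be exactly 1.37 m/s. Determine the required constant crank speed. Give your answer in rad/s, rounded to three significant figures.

For an in-line slider-crank, |v_piston| = rω|sinθ|·[1 + r cosθ/√(L² − r² sin²θ)].
With r = 0.0373 m, L = 0.1297 m, θ = 145.5°: the bracketed kinematic factor |dx/dθ| = 0.016052 m.
ω = v/|dx/dθ| = 1.37/0.016052 = 85.348 rad/s.

85.3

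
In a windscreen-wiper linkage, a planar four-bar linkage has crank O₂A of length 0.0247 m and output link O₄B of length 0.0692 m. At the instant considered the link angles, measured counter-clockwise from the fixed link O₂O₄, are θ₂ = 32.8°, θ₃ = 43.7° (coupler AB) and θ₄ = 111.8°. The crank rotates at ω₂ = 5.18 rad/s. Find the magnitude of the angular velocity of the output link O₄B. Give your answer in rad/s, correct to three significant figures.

0.377

ω₂ = 5.18 rad/s
Differentiating the loop-closure r₂e^{iθ₂}+r₃e^{iθ₃}=r₁+r₄e^{iθ₄} gives r₂ω₂e^{iθ₂}+r₃ω₃e^{iθ₃}=r₄ω₄e^{iθ₄}.
Eliminating the other unknown: ω₄ = r₂ω₂ sin(θ₂−θ₃) / [r₄ sin(θ₄−θ₃)].
Numerator sine = -0.18910; denominator sine = +0.92784.
Result = 0.0247·5.18·(-0.18910) / (0.0692·(+0.92784)) = -0.37682 rad/s; magnitude 0.37682 rad/s.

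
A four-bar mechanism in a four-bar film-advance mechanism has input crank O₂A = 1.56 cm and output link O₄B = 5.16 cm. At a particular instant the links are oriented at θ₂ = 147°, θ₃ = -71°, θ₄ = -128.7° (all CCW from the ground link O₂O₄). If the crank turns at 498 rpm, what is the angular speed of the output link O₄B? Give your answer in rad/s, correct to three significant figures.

11.5

ω₂ = 52.15 rad/s (from 498 rpm).
Differentiating the loop-closure r₂e^{iθ₂}+r₃e^{iθ₃}=r₁+r₄e^{iθ₄} gives r₂ω₂e^{iθ₂}+r₃ω₃e^{iθ₃}=r₄ω₄e^{iθ₄}.
Eliminating the other unknown: ω₄ = r₂ω₂ sin(θ₂−θ₃) / [r₄ sin(θ₄−θ₃)].
Numerator sine = -0.61566; denominator sine = -0.84526.
Result = 0.0156·52.15·(-0.61566) / (0.0516·(-0.84526)) = +11.484 rad/s; magnitude 11.484 rad/s.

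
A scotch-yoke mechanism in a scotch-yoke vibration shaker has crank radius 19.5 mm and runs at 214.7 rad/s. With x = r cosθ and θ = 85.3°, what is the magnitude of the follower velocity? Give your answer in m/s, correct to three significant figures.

4.17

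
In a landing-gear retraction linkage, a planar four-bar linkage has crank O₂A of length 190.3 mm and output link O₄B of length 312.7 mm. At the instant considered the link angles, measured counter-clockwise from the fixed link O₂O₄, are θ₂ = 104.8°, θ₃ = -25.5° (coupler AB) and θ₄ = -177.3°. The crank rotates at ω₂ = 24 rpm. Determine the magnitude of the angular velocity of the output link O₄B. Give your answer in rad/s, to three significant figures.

2.47

ω₂ = 2.513 rad/s (from 24 rpm).
Differentiating the loop-closure r₂e^{iθ₂}+r₃e^{iθ₃}=r₁+r₄e^{iθ₄} gives r₂ω₂e^{iθ₂}+r₃ω₃e^{iθ₃}=r₄ω₄e^{iθ₄}.
Eliminating the other unknown: ω₄ = r₂ω₂ sin(θ₂−θ₃) / [r₄ sin(θ₄−θ₃)].
Numerator sine = +0.76267; denominator sine = -0.47255.
Result = 0.1903·2.513·(+0.76267) / (0.3127·(-0.47255)) = -2.4685 rad/s; magnitude 2.4685 rad/s.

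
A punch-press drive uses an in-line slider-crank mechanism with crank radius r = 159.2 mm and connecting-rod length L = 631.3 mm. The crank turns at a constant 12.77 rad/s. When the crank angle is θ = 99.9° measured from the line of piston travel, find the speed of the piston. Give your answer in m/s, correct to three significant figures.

1.91

ω = 12.77 rad/s
For an in-line slider-crank, x = r cosθ + √(L² − r² sin²θ), so v = −rω sinθ·[1 + r cosθ/√(L² − r² sin²θ)].
With r = 0.1592 m, L = 0.6313 m, θ = 99.9°: √(L² − r² sin²θ) = 0.61151 m.
v = −0.1592·12.77·0.98511·[1 + 0.1592·-0.17193/0.61151] = -1.9131 m/s.
|v| = 1.9131 m/s.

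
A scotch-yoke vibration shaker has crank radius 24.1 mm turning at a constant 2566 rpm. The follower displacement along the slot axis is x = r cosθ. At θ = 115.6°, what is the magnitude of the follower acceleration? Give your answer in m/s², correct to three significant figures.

752

ω = 268.7 rad/s (from 2566 rpm).
x = r cosθ ⇒ ẍ = −rω² cosθ (ω constant).
|a| = rω²|cosθ| = 0.0241·(268.7)²·|cos 115.6°| = 751.9 m/s².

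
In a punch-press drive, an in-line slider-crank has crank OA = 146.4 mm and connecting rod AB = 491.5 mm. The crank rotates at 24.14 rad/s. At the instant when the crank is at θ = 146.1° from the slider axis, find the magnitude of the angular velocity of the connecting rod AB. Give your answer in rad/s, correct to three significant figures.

ω = 24.14 rad/s
The rod makes angle φ with the slider axis where L sinφ = r sinθ; differentiating, L cosφ·φ̇ = r ω cosθ.
L cosφ = √(L² − r² sin²θ) = 0.48467 m.
|ω_rod| = r ω |cosθ| / √(L² − r² sin²θ) = 0.1464·24.14·0.83001/0.48467 = 6.0522 rad/s.

6.05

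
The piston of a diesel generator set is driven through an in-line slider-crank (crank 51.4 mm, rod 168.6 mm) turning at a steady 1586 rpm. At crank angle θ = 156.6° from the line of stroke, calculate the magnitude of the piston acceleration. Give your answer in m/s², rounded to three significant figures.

998

ω = 2π·1586/60 = 166.1 rad/s
x(θ) = r cosθ + √(L² − r² sin²θ); with ω constant, a = ω²·d²x/dθ².
d²x/dθ² = −r cosθ − r²(cos2θ)/√u − r⁴ sin²2θ/(4u^{3/2}),  u = L² − r² sin²θ = 0.0280093 m².
Substituting r = 0.0514 m, L = 0.1686 m, θ = 156.6°: d²x/dθ² = +0.036168 m.
a = ω²·d²x/dθ² = (166.1)²·(+0.036168) = +997.68 m/s²;  |a| = 997.68 m/s².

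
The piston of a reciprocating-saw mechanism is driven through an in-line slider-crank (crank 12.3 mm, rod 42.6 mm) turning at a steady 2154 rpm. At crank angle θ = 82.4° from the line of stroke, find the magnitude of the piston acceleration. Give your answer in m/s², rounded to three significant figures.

98.9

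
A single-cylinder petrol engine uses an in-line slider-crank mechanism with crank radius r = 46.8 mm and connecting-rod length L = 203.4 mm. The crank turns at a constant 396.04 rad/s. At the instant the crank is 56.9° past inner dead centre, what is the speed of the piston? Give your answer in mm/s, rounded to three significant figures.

17500

ω = 396 rad/s
For an in-line slider-crank, x = r cosθ + √(L² − r² sin²θ), so v = −rω sinθ·[1 + r cosθ/√(L² − r² sin²θ)].
With r = 0.0468 m, L = 0.2034 m, θ = 56.9°: √(L² − r² sin²θ) = 0.19959 m.
v = −0.0468·396·0.83772·[1 + 0.0468·0.54610/0.19959] = -17.515 m/s.
|v| = 17.515 m/s = 17515 mm/s.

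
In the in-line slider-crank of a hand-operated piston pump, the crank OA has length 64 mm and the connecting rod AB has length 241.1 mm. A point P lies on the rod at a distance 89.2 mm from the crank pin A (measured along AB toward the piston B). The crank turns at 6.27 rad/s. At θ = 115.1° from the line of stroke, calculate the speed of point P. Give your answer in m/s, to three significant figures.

0.364

ω = 6.27 rad/s.  Crank-pin speed |V_A| = rω = 0.40128 m/s, perpendicular to OA.
Rod angle: sinφ = −(r/L) sinθ ⇒ φ = -13.909°; ω_rod = −rω cosθ/√(L²−r²sin²θ) = +0.72735 rad/s.
V_P = V_A + ω_rod × AP, with AP = 0.0892 m along the rod.
Components: V_Px = −rω sinθ − a·ω_rod·sinφ = -0.34779 m/s;  V_Py = rω cosθ + a·ω_rod·cosφ = -0.10725 m/s.
|V_P| = √(V_Px² + V_Py²) = 0.36395 m/s.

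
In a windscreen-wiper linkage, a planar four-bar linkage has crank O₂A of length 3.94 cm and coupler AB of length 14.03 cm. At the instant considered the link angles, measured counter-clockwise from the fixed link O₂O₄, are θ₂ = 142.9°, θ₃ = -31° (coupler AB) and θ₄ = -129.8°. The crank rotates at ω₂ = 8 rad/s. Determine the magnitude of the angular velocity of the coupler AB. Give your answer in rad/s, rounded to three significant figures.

ω₂ = 8 rad/s
Differentiating the loop-closure r₂e^{iθ₂}+r₃e^{iθ₃}=r₁+r₄e^{iθ₄} gives r₂ω₂e^{iθ₂}+r₃ω₃e^{iθ₃}=r₄ω₄e^{iθ₄}.
Eliminating the other unknown: ω₃ = r₂ω₂ sin(θ₄−θ₂) / [r₃ sin(θ₃−θ₄)].
Numerator sine = +0.99889; denominator sine = +0.98823.
Result = 0.0394·8·(+0.99889) / (0.1403·(+0.98823)) = +2.2709 rad/s; magnitude 2.2709 rad/s.

2.27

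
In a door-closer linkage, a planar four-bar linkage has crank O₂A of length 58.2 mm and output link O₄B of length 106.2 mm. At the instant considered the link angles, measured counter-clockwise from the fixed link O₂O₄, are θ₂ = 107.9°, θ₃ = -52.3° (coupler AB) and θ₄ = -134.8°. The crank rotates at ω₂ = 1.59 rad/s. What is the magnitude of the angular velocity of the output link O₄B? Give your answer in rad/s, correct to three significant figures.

0.298

ω₂ = 1.59 rad/s
Differentiating the loop-closure r₂e^{iθ₂}+r₃e^{iθ₃}=r₁+r₄e^{iθ₄} gives r₂ω₂e^{iθ₂}+r₃ω₃e^{iθ₃}=r₄ω₄e^{iθ₄}.
Eliminating the other unknown: ω₄ = r₂ω₂ sin(θ₂−θ₃) / [r₄ sin(θ₄−θ₃)].
Numerator sine = +0.33874; denominator sine = -0.99144.
Result = 0.0582·1.59·(+0.33874) / (0.1062·(-0.99144)) = -0.29771 rad/s; magnitude 0.29771 rad/s.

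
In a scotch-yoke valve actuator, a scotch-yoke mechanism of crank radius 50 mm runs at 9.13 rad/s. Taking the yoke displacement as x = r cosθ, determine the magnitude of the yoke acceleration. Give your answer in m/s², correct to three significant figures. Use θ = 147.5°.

3.52

ω = 9.13 rad/s
x = r cosθ ⇒ ẍ = −rω² cosθ (ω constant).
|a| = rω²|cosθ| = 0.05·(9.13)²·|cos 147.5°| = 3.5151 m/s².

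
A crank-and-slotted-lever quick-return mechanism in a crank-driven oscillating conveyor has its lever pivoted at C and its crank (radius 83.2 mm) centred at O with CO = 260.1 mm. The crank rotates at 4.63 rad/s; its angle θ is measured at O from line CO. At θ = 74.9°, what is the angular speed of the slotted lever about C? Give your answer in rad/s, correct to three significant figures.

0.677

ω = 4.63 rad/s
Crank pin A relative to C: A = (d + r cosθ, r sinθ); lever angle φ = atan2(r sinθ, d + r cosθ).
Differentiating tanφ: φ̇ = rω(d cosθ + r)/(d² + r² + 2dr cosθ).
d² + r² + 2dr cosθ = |CA|² = 0.0858491 m²;  d cosθ + r = +0.15096 m.
|ω_lever| = |0.0832·4.63·+0.15096| / 0.0858491 = 0.67736 rad/s.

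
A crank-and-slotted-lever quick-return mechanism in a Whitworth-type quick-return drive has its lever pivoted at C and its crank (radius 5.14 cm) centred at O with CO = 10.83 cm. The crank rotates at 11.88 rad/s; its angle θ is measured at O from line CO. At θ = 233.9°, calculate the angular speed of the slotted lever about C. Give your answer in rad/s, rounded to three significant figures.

0.970

ω = 11.88 rad/s
Crank pin A relative to C: A = (d + r cosθ, r sinθ); lever angle φ = atan2(r sinθ, d + r cosθ).
Differentiating tanφ: φ̇ = rω(d cosθ + r)/(d² + r² + 2dr cosθ).
d² + r² + 2dr cosθ = |CA|² = 0.00781119 m²;  d cosθ + r = -0.01241 m.
|ω_lever| = |0.0514·11.88·-0.01241| / 0.00781119 = 0.97014 rad/s.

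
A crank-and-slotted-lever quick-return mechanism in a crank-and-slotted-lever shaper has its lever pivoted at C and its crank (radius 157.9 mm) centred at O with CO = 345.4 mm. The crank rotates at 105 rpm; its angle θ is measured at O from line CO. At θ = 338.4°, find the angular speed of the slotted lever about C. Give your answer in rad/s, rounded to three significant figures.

ω = 11 rad/s (from 105 rpm).
Crank pin A relative to C: A = (d + r cosθ, r sinθ); lever angle φ = atan2(r sinθ, d + r cosθ).
Differentiating tanφ: φ̇ = rω(d cosθ + r)/(d² + r² + 2dr cosθ).
d² + r² + 2dr cosθ = |CA|² = 0.245651 m²;  d cosθ + r = +0.47904 m.
|ω_lever| = |0.1579·11·+0.47904| / 0.245651 = 3.3858 rad/s.

3.39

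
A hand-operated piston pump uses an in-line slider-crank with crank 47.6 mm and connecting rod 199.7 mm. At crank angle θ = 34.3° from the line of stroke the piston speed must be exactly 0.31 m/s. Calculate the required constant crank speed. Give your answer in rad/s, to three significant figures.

For an in-line slider-crank, |v_piston| = rω|sinθ|·[1 + r cosθ/√(L² − r² sin²θ)].
With r = 0.0476 m, L = 0.1997 m, θ = 34.3°: the bracketed kinematic factor |dx/dθ| = 0.032154 m.
ω = v/|dx/dθ| = 0.31/0.032154 = 9.6411 rad/s.

9.64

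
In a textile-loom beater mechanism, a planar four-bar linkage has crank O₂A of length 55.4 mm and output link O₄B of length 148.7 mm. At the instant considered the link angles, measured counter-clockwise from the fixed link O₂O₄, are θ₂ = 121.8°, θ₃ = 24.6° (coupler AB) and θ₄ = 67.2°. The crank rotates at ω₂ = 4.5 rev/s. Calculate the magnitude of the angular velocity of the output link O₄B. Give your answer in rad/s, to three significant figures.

15.4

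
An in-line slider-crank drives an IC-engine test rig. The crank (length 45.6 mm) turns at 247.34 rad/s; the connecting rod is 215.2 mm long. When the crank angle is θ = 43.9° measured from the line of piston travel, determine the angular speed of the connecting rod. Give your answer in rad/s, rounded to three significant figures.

38.2

ω = 247.3 rad/s
The rod makes angle φ with the slider axis where L sinφ = r sinθ; differentiating, L cosφ·φ̇ = r ω cosθ.
L cosφ = √(L² − r² sin²θ) = 0.21286 m.
|ω_rod| = r ω |cosθ| / √(L² − r² sin²θ) = 0.0456·247.3·0.72055/0.21286 = 38.179 rad/s.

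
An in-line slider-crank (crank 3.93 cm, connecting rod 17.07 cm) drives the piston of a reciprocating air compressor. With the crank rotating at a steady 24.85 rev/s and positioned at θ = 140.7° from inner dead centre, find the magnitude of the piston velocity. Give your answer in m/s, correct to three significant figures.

3.19

ω = 2π·24.9 = 156.1 rad/s
For an in-line slider-crank, x = r cosθ + √(L² − r² sin²θ), so v = −rω sinθ·[1 + r cosθ/√(L² − r² sin²θ)].
With r = 0.0393 m, L = 0.1707 m, θ = 140.7°: √(L² − r² sin²θ) = 0.16888 m.
v = −0.0393·156.1·0.63338·[1 + 0.0393·-0.77384/0.16888] = -3.1866 m/s.
|v| = 3.1866 m/s.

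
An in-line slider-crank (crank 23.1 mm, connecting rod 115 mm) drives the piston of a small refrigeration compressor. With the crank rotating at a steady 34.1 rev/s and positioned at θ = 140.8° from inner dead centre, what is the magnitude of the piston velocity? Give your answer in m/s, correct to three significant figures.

2.64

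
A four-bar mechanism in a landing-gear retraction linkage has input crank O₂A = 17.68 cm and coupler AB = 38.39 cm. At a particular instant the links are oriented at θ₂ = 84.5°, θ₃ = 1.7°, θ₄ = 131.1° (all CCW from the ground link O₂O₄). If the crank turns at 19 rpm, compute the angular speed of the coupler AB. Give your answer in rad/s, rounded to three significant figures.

0.862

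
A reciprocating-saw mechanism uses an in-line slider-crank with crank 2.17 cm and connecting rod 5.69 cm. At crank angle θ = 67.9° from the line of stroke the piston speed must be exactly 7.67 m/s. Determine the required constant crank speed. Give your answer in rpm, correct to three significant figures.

3160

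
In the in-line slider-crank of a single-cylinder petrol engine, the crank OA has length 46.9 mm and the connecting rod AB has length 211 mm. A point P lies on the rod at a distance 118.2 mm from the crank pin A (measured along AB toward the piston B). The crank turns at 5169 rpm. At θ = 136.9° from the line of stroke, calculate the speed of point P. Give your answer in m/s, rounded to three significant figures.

ω = 541.3 rad/s.  Crank-pin speed |V_A| = rω = 25.387 m/s, perpendicular to OA.
Rod angle: sinφ = −(r/L) sinθ ⇒ φ = -8.736°; ω_rod = −rω cosθ/√(L²−r²sin²θ) = +88.882 rad/s.
V_P = V_A + ω_rod × AP, with AP = 0.1182 m along the rod.
Components: V_Px = −rω sinθ − a·ω_rod·sinφ = -15.751 m/s;  V_Py = rω cosθ + a·ω_rod·cosφ = -8.1525 m/s.
|V_P| = √(V_Px² + V_Py²) = 17.735 m/s.

17.7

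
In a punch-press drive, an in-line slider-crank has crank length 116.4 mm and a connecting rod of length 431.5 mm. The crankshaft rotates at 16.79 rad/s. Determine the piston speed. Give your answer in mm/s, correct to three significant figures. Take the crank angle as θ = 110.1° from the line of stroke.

ω = 16.79 rad/s
For an in-line slider-crank, x = r cosθ + √(L² − r² sin²θ), so v = −rω sinθ·[1 + r cosθ/√(L² − r² sin²θ)].
With r = 0.1164 m, L = 0.4315 m, θ = 110.1°: √(L² − r² sin²θ) = 0.41742 m.
v = −0.1164·16.79·0.93909·[1 + 0.1164·-0.34366/0.41742] = -1.6594 m/s.
|v| = 1.6594 m/s = 1659.4 mm/s.

1660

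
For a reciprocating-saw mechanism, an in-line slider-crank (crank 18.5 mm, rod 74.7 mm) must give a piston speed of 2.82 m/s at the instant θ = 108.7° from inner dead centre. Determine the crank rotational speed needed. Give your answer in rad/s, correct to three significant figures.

175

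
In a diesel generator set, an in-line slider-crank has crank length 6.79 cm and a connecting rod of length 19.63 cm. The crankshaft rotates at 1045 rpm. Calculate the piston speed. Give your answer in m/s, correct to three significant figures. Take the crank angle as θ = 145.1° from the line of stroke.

3.02

ω = 2π·1045/60 = 109.4 rad/s
For an in-line slider-crank, x = r cosθ + √(L² − r² sin²θ), so v = −rω sinθ·[1 + r cosθ/√(L² − r² sin²θ)].
With r = 0.0679 m, L = 0.1963 m, θ = 145.1°: √(L² − r² sin²θ) = 0.19242 m.
v = −0.0679·109.4·0.57215·[1 + 0.0679·-0.82015/0.19242] = -3.0209 m/s.
|v| = 3.0209 m/s.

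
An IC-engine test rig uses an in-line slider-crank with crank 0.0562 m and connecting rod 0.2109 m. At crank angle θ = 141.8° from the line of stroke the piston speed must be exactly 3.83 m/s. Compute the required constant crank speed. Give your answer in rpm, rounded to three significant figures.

1340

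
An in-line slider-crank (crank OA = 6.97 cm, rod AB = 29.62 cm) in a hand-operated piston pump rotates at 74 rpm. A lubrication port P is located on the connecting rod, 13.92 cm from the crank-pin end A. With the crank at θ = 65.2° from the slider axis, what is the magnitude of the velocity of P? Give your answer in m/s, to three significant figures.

0.527

ω = 7.749 rad/s.  Crank-pin speed |V_A| = rω = 0.54012 m/s, perpendicular to OA.
Rod angle: sinφ = −(r/L) sinθ ⇒ φ = -12.334°; ω_rod = −rω cosθ/√(L²−r²sin²θ) = -0.78295 rad/s.
V_P = V_A + ω_rod × AP, with AP = 0.1392 m along the rod.
Components: V_Px = −rω sinθ − a·ω_rod·sinφ = -0.51359 m/s;  V_Py = rω cosθ + a·ω_rod·cosφ = +0.12009 m/s.
|V_P| = √(V_Px² + V_Py²) = 0.52744 m/s.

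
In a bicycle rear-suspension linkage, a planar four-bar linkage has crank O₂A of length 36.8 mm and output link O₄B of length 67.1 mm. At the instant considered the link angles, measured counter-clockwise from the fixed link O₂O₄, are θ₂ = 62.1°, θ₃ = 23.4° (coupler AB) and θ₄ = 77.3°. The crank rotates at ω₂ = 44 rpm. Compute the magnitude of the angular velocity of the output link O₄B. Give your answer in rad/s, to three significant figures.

ω₂ = 4.608 rad/s (from 44 rpm).
Differentiating the loop-closure r₂e^{iθ₂}+r₃e^{iθ₃}=r₁+r₄e^{iθ₄} gives r₂ω₂e^{iθ₂}+r₃ω₃e^{iθ₃}=r₄ω₄e^{iθ₄}.
Eliminating the other unknown: ω₄ = r₂ω₂ sin(θ₂−θ₃) / [r₄ sin(θ₄−θ₃)].
Numerator sine = +0.62524; denominator sine = +0.80799.
Result = 0.0368·4.608·(+0.62524) / (0.0671·(+0.80799)) = +1.9555 rad/s; magnitude 1.9555 rad/s.

1.96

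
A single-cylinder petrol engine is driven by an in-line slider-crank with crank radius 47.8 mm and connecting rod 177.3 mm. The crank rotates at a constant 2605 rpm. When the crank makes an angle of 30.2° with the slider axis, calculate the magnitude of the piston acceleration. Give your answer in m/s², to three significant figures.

ω = 2π·2605/60 = 272.8 rad/s
x(θ) = r cosθ + √(L² − r² sin²θ); with ω constant, a = ω²·d²x/dθ².
d²x/dθ² = −r cosθ − r²(cos2θ)/√u − r⁴ sin²2θ/(4u^{3/2}),  u = L² − r² sin²θ = 0.0308572 m².
Substituting r = 0.0478 m, L = 0.1773 m, θ = 30.2°: d²x/dθ² = -0.047919 m.
a = ω²·d²x/dθ² = (272.8)²·(-0.047919) = -3566 m/s²;  |a| = 3566 m/s².

3570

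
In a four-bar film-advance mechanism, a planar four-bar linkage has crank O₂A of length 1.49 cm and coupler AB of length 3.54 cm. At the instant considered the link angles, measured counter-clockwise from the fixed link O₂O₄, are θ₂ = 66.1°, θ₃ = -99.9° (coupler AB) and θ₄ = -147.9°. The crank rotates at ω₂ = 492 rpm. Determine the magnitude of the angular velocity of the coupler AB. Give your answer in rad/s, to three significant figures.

16.3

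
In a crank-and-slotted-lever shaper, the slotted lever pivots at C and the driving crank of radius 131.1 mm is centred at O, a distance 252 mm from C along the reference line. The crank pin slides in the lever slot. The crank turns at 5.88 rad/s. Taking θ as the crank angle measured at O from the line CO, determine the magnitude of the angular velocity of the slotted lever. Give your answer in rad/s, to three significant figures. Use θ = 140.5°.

1.64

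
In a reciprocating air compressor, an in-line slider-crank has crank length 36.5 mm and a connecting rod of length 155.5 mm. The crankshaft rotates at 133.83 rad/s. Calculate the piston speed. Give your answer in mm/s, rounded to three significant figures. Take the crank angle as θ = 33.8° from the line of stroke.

3250

ω = 133.8 rad/s
For an in-line slider-crank, x = r cosθ + √(L² − r² sin²θ), so v = −rω sinθ·[1 + r cosθ/√(L² − r² sin²θ)].
With r = 0.0365 m, L = 0.1555 m, θ = 33.8°: √(L² − r² sin²θ) = 0.15417 m.
v = −0.0365·133.8·0.55630·[1 + 0.0365·0.83098/0.15417] = -3.252 m/s.
|v| = 3.252 m/s = 3252 mm/s.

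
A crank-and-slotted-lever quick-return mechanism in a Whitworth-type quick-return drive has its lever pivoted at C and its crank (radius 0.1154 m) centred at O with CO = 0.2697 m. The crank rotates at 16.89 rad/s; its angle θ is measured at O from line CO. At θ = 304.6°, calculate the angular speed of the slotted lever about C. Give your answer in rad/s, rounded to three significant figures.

4.31

ω = 16.89 rad/s
Crank pin A relative to C: A = (d + r cosθ, r sinθ); lever angle φ = atan2(r sinθ, d + r cosθ).
Differentiating tanφ: φ̇ = rω(d cosθ + r)/(d² + r² + 2dr cosθ).
d² + r² + 2dr cosθ = |CA|² = 0.121402 m²;  d cosθ + r = +0.26855 m.
|ω_lever| = |0.1154·16.89·+0.26855| / 0.121402 = 4.3115 rad/s.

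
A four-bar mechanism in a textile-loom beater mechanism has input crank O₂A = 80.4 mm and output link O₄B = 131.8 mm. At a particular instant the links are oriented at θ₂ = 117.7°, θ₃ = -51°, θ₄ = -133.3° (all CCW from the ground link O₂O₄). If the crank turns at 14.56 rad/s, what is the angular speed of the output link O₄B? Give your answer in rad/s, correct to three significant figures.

1.76

ω₂ = 14.56 rad/s
Differentiating the loop-closure r₂e^{iθ₂}+r₃e^{iθ₃}=r₁+r₄e^{iθ₄} gives r₂ω₂e^{iθ₂}+r₃ω₃e^{iθ₃}=r₄ω₄e^{iθ₄}.
Eliminating the other unknown: ω₄ = r₂ω₂ sin(θ₂−θ₃) / [r₄ sin(θ₄−θ₃)].
Numerator sine = +0.19595; denominator sine = -0.99098.
Result = 0.0804·14.56·(+0.19595) / (0.1318·(-0.99098)) = -1.7562 rad/s; magnitude 1.7562 rad/s.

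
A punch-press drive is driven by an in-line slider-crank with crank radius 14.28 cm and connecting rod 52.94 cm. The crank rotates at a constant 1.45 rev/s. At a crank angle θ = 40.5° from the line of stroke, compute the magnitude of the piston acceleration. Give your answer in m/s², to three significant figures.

ω = 2π·1.45 = 9.111 rad/s
x(θ) = r cosθ + √(L² − r² sin²θ); with ω constant, a = ω²·d²x/dθ².
d²x/dθ² = −r cosθ − r²(cos2θ)/√u − r⁴ sin²2θ/(4u^{3/2}),  u = L² − r² sin²θ = 0.271663 m².
Substituting r = 0.1428 m, L = 0.5294 m, θ = 40.5°: d²x/dθ² = -0.11542 m.
a = ω²·d²x/dθ² = (9.111)²·(-0.11542) = -9.5805 m/s²;  |a| = 9.5805 m/s².

9.58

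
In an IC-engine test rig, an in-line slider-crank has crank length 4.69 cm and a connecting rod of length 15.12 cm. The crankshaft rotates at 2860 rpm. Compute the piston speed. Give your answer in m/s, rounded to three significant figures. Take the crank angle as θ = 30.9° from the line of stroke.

ω = 2π·2860/60 = 299.5 rad/s
For an in-line slider-crank, x = r cosθ + √(L² − r² sin²θ), so v = −rω sinθ·[1 + r cosθ/√(L² − r² sin²θ)].
With r = 0.0469 m, L = 0.1512 m, θ = 30.9°: √(L² − r² sin²θ) = 0.14927 m.
v = −0.0469·299.5·0.51354·[1 + 0.0469·0.85806/0.14927] = -9.1582 m/s.
|v| = 9.1582 m/s.

9.16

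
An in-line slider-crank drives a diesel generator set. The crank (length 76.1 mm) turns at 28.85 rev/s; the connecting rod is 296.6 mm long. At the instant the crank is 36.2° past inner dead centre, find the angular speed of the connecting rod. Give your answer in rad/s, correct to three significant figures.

38.0

ω = 181.3 rad/s (converted from 28.85 rev/s).
The rod makes angle φ with the slider axis where L sinφ = r sinθ; differentiating, L cosφ·φ̇ = r ω cosθ.
L cosφ = √(L² − r² sin²θ) = 0.29317 m.
|ω_rod| = r ω |cosθ| / √(L² − r² sin²θ) = 0.0761·181.3·0.80696/0.29317 = 37.97 rad/s.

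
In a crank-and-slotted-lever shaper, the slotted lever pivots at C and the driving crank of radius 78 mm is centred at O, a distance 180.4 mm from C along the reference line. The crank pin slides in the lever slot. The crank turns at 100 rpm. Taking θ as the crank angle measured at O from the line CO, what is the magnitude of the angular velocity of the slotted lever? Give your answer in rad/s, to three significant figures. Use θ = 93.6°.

ω = 10.47 rad/s (from 100 rpm).
Crank pin A relative to C: A = (d + r cosθ, r sinθ); lever angle φ = atan2(r sinθ, d + r cosθ).
Differentiating tanφ: φ̇ = rω(d cosθ + r)/(d² + r² + 2dr cosθ).
d² + r² + 2dr cosθ = |CA|² = 0.0368611 m²;  d cosθ + r = +0.066673 m.
|ω_lever| = |0.078·10.47·+0.066673| / 0.0368611 = 1.4774 rad/s.

1.48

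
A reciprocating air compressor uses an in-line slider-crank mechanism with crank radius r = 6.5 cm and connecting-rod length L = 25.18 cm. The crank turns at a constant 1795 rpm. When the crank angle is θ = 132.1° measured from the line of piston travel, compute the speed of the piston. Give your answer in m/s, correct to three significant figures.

ω = 2π·1795/60 = 188 rad/s
For an in-line slider-crank, x = r cosθ + √(L² − r² sin²θ), so v = −rω sinθ·[1 + r cosθ/√(L² − r² sin²θ)].
With r = 0.065 m, L = 0.2518 m, θ = 132.1°: √(L² − r² sin²θ) = 0.24714 m.
v = −0.065·188·0.74198·[1 + 0.065·-0.67043/0.24714] = -7.4671 m/s.
|v| = 7.4671 m/s.

7.47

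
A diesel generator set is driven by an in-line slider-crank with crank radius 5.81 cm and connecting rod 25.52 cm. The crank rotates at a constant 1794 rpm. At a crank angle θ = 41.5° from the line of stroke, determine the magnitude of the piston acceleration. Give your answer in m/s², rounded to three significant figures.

1600

ω = 2π·1794/60 = 187.9 rad/s
x(θ) = r cosθ + √(L² − r² sin²θ); with ω constant, a = ω²·d²x/dθ².
d²x/dθ² = −r cosθ − r²(cos2θ)/√u − r⁴ sin²2θ/(4u^{3/2}),  u = L² − r² sin²θ = 0.0636449 m².
Substituting r = 0.0581 m, L = 0.2552 m, θ = 41.5°: d²x/dθ² = -0.04532 m.
a = ω²·d²x/dθ² = (187.9)²·(-0.04532) = -1599.5 m/s²;  |a| = 1599.5 m/s².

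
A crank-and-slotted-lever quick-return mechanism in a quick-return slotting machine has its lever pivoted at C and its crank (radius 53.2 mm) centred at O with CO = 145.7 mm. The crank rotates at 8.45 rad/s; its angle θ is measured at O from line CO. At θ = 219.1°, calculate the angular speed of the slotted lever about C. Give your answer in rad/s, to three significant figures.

2.24

ω = 8.45 rad/s
Crank pin A relative to C: A = (d + r cosθ, r sinθ); lever angle φ = atan2(r sinθ, d + r cosθ).
Differentiating tanφ: φ̇ = rω(d cosθ + r)/(d² + r² + 2dr cosθ).
d² + r² + 2dr cosθ = |CA|² = 0.0120281 m²;  d cosθ + r = -0.05987 m.
|ω_lever| = |0.0532·8.45·-0.05987| / 0.0120281 = 2.2376 rad/s.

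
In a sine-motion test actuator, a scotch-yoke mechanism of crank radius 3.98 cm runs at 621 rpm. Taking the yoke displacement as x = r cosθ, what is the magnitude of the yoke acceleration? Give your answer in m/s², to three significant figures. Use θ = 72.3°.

51.2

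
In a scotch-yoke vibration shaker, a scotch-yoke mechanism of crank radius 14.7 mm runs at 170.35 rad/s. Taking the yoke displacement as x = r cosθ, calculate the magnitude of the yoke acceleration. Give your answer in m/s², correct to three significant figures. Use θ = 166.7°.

ω = 170.3 rad/s
x = r cosθ ⇒ ẍ = −rω² cosθ (ω constant).
|a| = rω²|cosθ| = 0.0147·(170.3)²·|cos 166.7°| = 415.14 m/s².

415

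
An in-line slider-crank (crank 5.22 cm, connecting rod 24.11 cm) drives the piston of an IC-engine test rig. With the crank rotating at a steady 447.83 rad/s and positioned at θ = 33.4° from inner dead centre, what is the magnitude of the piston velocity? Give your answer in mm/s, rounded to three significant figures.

15200

ω = 447.8 rad/s
For an in-line slider-crank, x = r cosθ + √(L² − r² sin²θ), so v = −rω sinθ·[1 + r cosθ/√(L² − r² sin²θ)].
With r = 0.0522 m, L = 0.2411 m, θ = 33.4°: √(L² − r² sin²θ) = 0.23938 m.
v = −0.0522·447.8·0.55048·[1 + 0.0522·0.83485/0.23938] = -15.211 m/s.
|v| = 15.211 m/s = 15211 mm/s.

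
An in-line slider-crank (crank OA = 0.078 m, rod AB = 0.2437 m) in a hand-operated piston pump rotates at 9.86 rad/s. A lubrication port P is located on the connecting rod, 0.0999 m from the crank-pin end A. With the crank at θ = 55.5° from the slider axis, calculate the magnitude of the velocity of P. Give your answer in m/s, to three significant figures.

ω = 9.86 rad/s.  Crank-pin speed |V_A| = rω = 0.76908 m/s, perpendicular to OA.
Rod angle: sinφ = −(r/L) sinθ ⇒ φ = -15.294°; ω_rod = −rω cosθ/√(L²−r²sin²θ) = -1.8531 rad/s.
V_P = V_A + ω_rod × AP, with AP = 0.0999 m along the rod.
Components: V_Px = −rω sinθ − a·ω_rod·sinφ = -0.68265 m/s;  V_Py = rω cosθ + a·ω_rod·cosφ = +0.25704 m/s.
|V_P| = √(V_Px² + V_Py²) = 0.72944 m/s.

0.729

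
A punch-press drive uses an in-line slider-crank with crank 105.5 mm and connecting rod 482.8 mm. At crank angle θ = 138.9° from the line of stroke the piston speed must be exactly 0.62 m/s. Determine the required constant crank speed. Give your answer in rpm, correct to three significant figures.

102

For an in-line slider-crank, |v_piston| = rω|sinθ|·[1 + r cosθ/√(L² − r² sin²θ)].
With r = 0.1055 m, L = 0.4828 m, θ = 138.9°: the bracketed kinematic factor |dx/dθ| = 0.057813 m.
ω = v/|dx/dθ| = 0.62/0.057813 = 10.724 rad/s.
N = 60ω/(2π) = 102.41 rpm.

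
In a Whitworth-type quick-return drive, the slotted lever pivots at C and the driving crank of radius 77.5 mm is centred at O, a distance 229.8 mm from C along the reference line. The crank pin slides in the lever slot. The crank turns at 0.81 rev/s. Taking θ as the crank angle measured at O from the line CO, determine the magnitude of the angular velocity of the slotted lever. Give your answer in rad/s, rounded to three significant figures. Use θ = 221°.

ω = 5.089 rad/s (from 0.81 rev/s).
Crank pin A relative to C: A = (d + r cosθ, r sinθ); lever angle φ = atan2(r sinθ, d + r cosθ).
Differentiating tanφ: φ̇ = rω(d cosθ + r)/(d² + r² + 2dr cosθ).
d² + r² + 2dr cosθ = |CA|² = 0.0319323 m²;  d cosθ + r = -0.095932 m.
|ω_lever| = |0.0775·5.089·-0.095932| / 0.0319323 = 1.185 rad/s.

1.18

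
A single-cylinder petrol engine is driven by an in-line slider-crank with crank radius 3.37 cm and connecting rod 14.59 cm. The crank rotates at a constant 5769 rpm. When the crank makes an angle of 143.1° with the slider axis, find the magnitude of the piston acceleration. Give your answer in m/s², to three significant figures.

ω = 2π·5769/60 = 604.1 rad/s
x(θ) = r cosθ + √(L² − r² sin²θ); with ω constant, a = ω²·d²x/dθ².
d²x/dθ² = −r cosθ − r²(cos2θ)/√u − r⁴ sin²2θ/(4u^{3/2}),  u = L² − r² sin²θ = 0.0208774 m².
Substituting r = 0.0337 m, L = 0.1459 m, θ = 143.1°: d²x/dθ² = +0.024658 m.
a = ω²·d²x/dθ² = (604.1)²·(+0.024658) = +8999.4 m/s²;  |a| = 8999.4 m/s².

9000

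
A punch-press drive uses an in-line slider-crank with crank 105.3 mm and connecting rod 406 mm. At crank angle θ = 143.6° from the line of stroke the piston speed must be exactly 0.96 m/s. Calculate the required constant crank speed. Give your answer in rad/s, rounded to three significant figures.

19.5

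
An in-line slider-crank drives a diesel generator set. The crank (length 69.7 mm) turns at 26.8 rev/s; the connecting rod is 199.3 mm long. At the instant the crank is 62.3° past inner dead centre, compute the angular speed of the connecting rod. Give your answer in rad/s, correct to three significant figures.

28.8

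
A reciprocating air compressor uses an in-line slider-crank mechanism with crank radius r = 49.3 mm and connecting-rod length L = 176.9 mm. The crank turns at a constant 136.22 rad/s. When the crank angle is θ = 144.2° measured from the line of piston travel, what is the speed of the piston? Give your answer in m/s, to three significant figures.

3.03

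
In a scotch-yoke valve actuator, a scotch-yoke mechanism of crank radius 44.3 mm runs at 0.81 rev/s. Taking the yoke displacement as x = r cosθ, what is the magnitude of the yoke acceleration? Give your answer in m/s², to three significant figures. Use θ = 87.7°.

0.0460

ω = 5.089 rad/s (from 0.81 rev/s).
x = r cosθ ⇒ ẍ = −rω² cosθ (ω constant).
|a| = rω²|cosθ| = 0.0443·(5.089)²·|cos 87.7°| = 0.046049 m/s².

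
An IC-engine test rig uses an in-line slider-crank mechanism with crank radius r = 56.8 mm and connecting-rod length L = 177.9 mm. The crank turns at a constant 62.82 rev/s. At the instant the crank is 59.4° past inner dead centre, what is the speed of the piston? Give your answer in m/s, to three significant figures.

ω = 2π·62.8 = 394.7 rad/s
For an in-line slider-crank, x = r cosθ + √(L² − r² sin²θ), so v = −rω sinθ·[1 + r cosθ/√(L² − r² sin²θ)].
With r = 0.0568 m, L = 0.1779 m, θ = 59.4°: √(L² − r² sin²θ) = 0.17105 m.
v = −0.0568·394.7·0.86074·[1 + 0.0568·0.50904/0.17105] = -22.559 m/s.
|v| = 22.559 m/s.

22.6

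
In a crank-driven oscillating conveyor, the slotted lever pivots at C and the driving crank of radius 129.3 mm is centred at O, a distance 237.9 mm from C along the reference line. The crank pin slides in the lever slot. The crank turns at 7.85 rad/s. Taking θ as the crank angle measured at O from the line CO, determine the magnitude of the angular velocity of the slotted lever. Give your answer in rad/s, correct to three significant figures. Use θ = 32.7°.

2.67

ω = 7.85 rad/s
Crank pin A relative to C: A = (d + r cosθ, r sinθ); lever angle φ = atan2(r sinθ, d + r cosθ).
Differentiating tanφ: φ̇ = rω(d cosθ + r)/(d² + r² + 2dr cosθ).
d² + r² + 2dr cosθ = |CA|² = 0.125085 m²;  d cosθ + r = +0.3295 m.
|ω_lever| = |0.1293·7.85·+0.3295| / 0.125085 = 2.6737 rad/s.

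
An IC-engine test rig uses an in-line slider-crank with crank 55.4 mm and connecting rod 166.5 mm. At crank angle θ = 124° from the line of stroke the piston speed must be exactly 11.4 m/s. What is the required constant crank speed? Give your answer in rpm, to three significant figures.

For an in-line slider-crank, |v_piston| = rω|sinθ|·[1 + r cosθ/√(L² − r² sin²θ)].
With r = 0.0554 m, L = 0.1665 m, θ = 124°: the bracketed kinematic factor |dx/dθ| = 0.037038 m.
ω = v/|dx/dθ| = 11.4/0.037038 = 307.79 rad/s.
N = 60ω/(2π) = 2939.2 rpm.

2940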